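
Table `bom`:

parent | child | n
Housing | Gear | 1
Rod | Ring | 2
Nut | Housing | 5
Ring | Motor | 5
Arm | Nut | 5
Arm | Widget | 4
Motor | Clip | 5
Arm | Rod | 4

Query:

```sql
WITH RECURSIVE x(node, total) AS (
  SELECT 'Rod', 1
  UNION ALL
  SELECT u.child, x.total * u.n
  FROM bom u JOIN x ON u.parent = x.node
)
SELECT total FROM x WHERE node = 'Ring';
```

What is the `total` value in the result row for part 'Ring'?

2

Base: (Rod, total=1).
Iteration 1: components of {Rod} -> Ring = 1*2 = 2.
Iteration 2: components of {Ring} -> Motor = 2*5 = 10.
Iteration 3: components of {Motor} -> Clip = 10*5 = 50.
Iteration 4: no further components; recursion stops.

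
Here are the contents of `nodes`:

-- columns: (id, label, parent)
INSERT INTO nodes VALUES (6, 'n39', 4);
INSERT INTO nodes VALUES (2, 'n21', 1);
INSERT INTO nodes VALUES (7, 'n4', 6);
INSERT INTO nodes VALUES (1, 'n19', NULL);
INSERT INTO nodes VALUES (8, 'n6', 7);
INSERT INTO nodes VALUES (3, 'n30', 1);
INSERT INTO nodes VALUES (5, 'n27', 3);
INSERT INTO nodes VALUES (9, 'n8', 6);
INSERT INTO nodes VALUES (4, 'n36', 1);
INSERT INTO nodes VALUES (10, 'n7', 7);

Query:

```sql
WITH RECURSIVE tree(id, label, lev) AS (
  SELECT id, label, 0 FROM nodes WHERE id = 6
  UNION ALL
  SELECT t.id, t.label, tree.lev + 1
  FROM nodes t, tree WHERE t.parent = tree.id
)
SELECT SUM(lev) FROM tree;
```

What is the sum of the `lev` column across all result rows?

6

Base: id=6 (n39) at lev 0.
Iteration 1: rows with parent in {6} -> n4 (id 7, lev 1), n8 (id 9, lev 1).
Iteration 2: rows with parent in {7,9} -> n6 (id 8, lev 2), n7 (id 10, lev 2).
Iteration 3: no rows with parent in {8,10}; recursion stops.
SUM(lev) = 0 + 1 + 1 + 2 + 2 = 6.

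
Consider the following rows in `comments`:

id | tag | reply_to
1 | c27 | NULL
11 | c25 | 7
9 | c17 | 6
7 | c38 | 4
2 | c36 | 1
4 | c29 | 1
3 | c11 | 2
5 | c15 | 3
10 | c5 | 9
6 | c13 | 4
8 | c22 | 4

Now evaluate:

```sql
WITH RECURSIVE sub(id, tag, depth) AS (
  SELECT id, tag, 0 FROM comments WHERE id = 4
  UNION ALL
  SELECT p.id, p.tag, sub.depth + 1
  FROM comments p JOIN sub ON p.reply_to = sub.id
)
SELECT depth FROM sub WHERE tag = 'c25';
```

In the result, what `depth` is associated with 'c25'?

Base: id=4 (c29) at depth 0.
Iteration 1: rows with reply_to in {4} -> c13 (id 6, depth 1), c38 (id 7, depth 1), c22 (id 8, depth 1).
Iteration 2: rows with reply_to in {6,7,8} -> c17 (id 9, depth 2), c25 (id 11, depth 2).
Iteration 3: rows with reply_to in {9,11} -> c5 (id 10, depth 3).
Iteration 4: no rows with reply_to in {10}; recursion stops.

2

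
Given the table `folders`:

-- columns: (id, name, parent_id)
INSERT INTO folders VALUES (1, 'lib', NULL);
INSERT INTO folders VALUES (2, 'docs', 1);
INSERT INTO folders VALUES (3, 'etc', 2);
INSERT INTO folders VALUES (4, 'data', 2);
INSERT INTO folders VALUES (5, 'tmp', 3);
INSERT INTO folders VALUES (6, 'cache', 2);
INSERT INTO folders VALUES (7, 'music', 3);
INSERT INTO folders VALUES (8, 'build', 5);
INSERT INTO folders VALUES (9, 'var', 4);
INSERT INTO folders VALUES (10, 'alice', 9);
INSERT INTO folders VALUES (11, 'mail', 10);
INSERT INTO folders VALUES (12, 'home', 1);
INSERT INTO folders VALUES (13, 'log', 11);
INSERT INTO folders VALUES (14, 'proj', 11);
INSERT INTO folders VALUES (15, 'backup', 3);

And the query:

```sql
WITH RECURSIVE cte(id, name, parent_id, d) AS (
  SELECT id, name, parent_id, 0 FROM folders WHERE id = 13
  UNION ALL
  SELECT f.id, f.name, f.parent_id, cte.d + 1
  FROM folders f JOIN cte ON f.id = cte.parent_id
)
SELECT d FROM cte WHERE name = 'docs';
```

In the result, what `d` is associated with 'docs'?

Base: id=13 (log), parent_id=11, d 0.
Iteration 1: join on id=11 -> mail (id 11, parent_id=10, d 1).
Iteration 2: join on id=10 -> alice (id 10, parent_id=9, d 2).
Iteration 3: join on id=9 -> var (id 9, parent_id=4, d 3).
Iteration 4: join on id=4 -> data (id 4, parent_id=2, d 4).
Iteration 5: join on id=2 -> docs (id 2, parent_id=1, d 5).
Iteration 6: join on id=1 -> lib (id 1, parent_id=NULL, d 6).
Iteration 7: parent_id is NULL; no match; recursion stops.

5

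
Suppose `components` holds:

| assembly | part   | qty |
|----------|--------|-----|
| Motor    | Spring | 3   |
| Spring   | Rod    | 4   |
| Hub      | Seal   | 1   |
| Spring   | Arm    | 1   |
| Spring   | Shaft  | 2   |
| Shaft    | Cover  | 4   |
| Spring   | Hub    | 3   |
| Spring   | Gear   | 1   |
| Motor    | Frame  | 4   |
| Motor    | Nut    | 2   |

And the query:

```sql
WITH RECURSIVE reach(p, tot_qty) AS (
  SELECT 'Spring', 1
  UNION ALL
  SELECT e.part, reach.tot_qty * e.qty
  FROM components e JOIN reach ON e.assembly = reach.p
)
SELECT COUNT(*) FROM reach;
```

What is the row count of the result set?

Base: (Spring, tot_qty=1).
Iteration 1: components of {Spring} -> Arm = 1*1 = 1, Gear = 1*1 = 1, Hub = 1*3 = 3, Rod = 1*4 = 4, Shaft = 1*2 = 2.
Iteration 2: components of {Arm,Gear,Hub,Rod,Shaft} -> Cover = 2*4 = 8, Seal = 3*1 = 3.
Iteration 3: no further components; recursion stops.
Total rows emitted: 8.

8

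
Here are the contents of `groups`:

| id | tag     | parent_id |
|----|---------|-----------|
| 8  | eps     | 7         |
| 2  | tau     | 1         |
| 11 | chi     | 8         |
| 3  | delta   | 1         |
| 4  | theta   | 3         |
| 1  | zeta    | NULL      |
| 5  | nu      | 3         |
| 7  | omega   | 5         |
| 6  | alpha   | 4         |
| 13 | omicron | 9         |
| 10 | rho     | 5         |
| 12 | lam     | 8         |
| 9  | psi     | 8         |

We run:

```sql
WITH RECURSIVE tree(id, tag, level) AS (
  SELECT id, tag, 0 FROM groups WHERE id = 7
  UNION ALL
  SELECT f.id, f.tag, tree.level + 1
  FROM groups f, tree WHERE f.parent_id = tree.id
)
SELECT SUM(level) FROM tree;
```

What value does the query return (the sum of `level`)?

10

Base: id=7 (omega) at level 0.
Iteration 1: rows with parent_id in {7} -> eps (id 8, level 1).
Iteration 2: rows with parent_id in {8} -> psi (id 9, level 2), chi (id 11, level 2), lam (id 12, level 2).
Iteration 3: rows with parent_id in {9,11,12} -> omicron (id 13, level 3).
Iteration 4: no rows with parent_id in {13}; recursion stops.
SUM(level) = 0 + 1 + 2 + 2 + 2 + 3 = 10.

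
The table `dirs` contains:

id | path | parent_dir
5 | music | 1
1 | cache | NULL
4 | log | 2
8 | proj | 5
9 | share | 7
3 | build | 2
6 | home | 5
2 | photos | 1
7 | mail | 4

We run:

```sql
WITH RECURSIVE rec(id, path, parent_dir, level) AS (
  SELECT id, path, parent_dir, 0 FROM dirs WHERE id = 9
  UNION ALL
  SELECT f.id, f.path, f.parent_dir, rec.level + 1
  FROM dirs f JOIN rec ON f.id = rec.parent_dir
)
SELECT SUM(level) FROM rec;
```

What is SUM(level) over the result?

Base: id=9 (share), parent_dir=7, level 0.
Iteration 1: join on id=7 -> mail (id 7, parent_dir=4, level 1).
Iteration 2: join on id=4 -> log (id 4, parent_dir=2, level 2).
Iteration 3: join on id=2 -> photos (id 2, parent_dir=1, level 3).
Iteration 4: join on id=1 -> cache (id 1, parent_dir=NULL, level 4).
Iteration 5: parent_dir is NULL; no match; recursion stops.
SUM(level) = 0 + 1 + 2 + 3 + 4 = 10.

10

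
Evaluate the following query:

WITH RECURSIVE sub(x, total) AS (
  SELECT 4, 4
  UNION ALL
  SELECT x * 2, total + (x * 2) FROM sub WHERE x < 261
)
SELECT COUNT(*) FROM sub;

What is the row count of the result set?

Base: x=4, total=4.
Iteration 1: 4 < 261 holds -> x = 4 * 2 = 8, total = 4 + 8 = 12.
Iteration 2: 8 < 261 holds -> x = 8 * 2 = 16, total = 12 + 16 = 28.
Iteration 3: 16 < 261 holds -> x = 16 * 2 = 32, total = 28 + 32 = 60.
Iteration 4: 32 < 261 holds -> x = 32 * 2 = 64, total = 60 + 64 = 124.
Iteration 5: 64 < 261 holds -> x = 64 * 2 = 128, total = 124 + 128 = 252.
Iteration 6: 128 < 261 holds -> x = 128 * 2 = 256, total = 252 + 256 = 508.
Iteration 7: 256 < 261 holds -> x = 256 * 2 = 512, total = 508 + 512 = 1020.
Iteration 8: 512 < 261 fails; recursion stops.
Total rows emitted: 8.

8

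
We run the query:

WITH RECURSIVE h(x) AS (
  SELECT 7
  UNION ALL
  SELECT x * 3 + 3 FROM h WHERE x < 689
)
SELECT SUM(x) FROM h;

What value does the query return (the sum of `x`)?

Base: x=7.
Iteration 1: 7 < 689 holds -> x = 7 * 3 + 3 = 24.
Iteration 2: 24 < 689 holds -> x = 24 * 3 + 3 = 75.
Iteration 3: 75 < 689 holds -> x = 75 * 3 + 3 = 228.
Iteration 4: 228 < 689 holds -> x = 228 * 3 + 3 = 687.
Iteration 5: 687 < 689 holds -> x = 687 * 3 + 3 = 2064.
Iteration 6: 2064 < 689 fails; recursion stops.
SUM(x) = 7 + 24 + 75 + 228 + 687 + 2064 = 3085.

3085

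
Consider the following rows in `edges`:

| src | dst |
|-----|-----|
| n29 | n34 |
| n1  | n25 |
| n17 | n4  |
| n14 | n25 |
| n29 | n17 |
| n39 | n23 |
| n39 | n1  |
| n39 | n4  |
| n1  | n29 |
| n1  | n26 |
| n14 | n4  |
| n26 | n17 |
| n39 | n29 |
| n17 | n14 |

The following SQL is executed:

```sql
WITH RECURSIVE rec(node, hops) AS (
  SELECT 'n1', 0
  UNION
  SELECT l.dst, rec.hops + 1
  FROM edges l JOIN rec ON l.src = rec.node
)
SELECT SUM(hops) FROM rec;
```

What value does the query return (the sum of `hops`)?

Base: (n1, hops=0).
Iteration 1: edges from {n1} -> (n25, hops=1), (n26, hops=1), (n29, hops=1).
Iteration 2: edges from {n25,n26,n29} -> (n17, hops=2), (n34, hops=2). [UNION drops 1 duplicate row(s)]
Iteration 3: edges from {n17,n34} -> (n14, hops=3), (n4, hops=3).
Iteration 4: edges from {n14,n4} -> (n25, hops=4), (n4, hops=4).
Iteration 5: no outgoing edges from {n25,n4}; recursion stops.
SUM(hops) = 0 + 1 + 1 + 1 + 2 + 2 + 3 + 3 + 4 + 4 = 21.

21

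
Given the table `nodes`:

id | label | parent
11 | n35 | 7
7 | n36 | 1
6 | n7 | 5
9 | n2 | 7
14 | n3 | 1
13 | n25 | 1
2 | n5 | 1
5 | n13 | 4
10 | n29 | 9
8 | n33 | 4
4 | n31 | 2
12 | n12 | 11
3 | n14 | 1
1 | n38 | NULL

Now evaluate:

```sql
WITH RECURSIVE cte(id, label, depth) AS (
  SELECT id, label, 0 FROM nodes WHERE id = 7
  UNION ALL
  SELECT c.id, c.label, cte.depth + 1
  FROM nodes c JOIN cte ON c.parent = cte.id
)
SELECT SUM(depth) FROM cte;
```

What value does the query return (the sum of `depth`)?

Base: id=7 (n36) at depth 0.
Iteration 1: rows with parent in {7} -> n2 (id 9, depth 1), n35 (id 11, depth 1).
Iteration 2: rows with parent in {9,11} -> n29 (id 10, depth 2), n12 (id 12, depth 2).
Iteration 3: no rows with parent in {10,12}; recursion stops.
SUM(depth) = 0 + 1 + 1 + 2 + 2 = 6.

6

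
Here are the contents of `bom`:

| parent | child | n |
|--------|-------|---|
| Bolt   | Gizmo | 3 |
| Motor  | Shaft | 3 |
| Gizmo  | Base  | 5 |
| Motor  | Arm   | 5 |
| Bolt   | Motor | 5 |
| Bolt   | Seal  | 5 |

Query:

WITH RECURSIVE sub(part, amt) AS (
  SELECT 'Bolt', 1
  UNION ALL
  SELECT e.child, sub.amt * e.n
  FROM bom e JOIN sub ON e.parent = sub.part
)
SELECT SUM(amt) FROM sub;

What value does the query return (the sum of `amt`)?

69

Base: (Bolt, amt=1).
Iteration 1: components of {Bolt} -> Gizmo = 1*3 = 3, Motor = 1*5 = 5, Seal = 1*5 = 5.
Iteration 2: components of {Gizmo,Motor,Seal} -> Arm = 5*5 = 25, Base = 3*5 = 15, Shaft = 5*3 = 15.
Iteration 3: no further components; recursion stops.
SUM(amt) = 1 + 5 + 3 + 5 + 25 + 15 + 15 = 69.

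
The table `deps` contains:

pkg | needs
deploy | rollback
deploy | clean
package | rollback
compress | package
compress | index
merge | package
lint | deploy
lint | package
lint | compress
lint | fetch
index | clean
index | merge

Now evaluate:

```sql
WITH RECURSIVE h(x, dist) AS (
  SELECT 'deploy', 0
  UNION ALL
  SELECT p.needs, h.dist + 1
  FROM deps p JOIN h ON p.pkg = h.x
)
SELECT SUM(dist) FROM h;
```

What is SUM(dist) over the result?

2

Base: (deploy, dist=0).
Iteration 1: edges from {deploy} -> (clean, dist=1), (rollback, dist=1).
Iteration 2: no outgoing edges from {clean,rollback}; recursion stops.
SUM(dist) = 0 + 1 + 1 = 2.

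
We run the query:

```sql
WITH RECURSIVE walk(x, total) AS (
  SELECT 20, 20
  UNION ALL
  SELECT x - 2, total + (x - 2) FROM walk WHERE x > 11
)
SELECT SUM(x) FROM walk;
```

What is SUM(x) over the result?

90

Base: x=20, total=20.
Iteration 1: 20 > 11 holds -> x = 20 - 2 = 18, total = 20 + 18 = 38.
Iteration 2: 18 > 11 holds -> x = 18 - 2 = 16, total = 38 + 16 = 54.
Iteration 3: 16 > 11 holds -> x = 16 - 2 = 14, total = 54 + 14 = 68.
Iteration 4: 14 > 11 holds -> x = 14 - 2 = 12, total = 68 + 12 = 80.
Iteration 5: 12 > 11 holds -> x = 12 - 2 = 10, total = 80 + 10 = 90.
Iteration 6: 10 > 11 fails; recursion stops.
SUM(x) = 20 + 18 + 16 + 14 + 12 + 10 = 90.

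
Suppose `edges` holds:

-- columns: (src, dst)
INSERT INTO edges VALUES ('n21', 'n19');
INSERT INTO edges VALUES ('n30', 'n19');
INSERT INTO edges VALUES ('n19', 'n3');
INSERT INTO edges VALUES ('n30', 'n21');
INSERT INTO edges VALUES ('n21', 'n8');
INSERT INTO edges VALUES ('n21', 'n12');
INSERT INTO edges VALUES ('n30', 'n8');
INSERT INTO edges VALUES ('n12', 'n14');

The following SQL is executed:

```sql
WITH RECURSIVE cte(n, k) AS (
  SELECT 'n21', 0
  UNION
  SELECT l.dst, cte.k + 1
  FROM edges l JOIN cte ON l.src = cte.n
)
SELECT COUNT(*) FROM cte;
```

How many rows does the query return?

Base: (n21, k=0).
Iteration 1: edges from {n21} -> (n12, k=1), (n19, k=1), (n8, k=1).
Iteration 2: edges from {n12,n19,n8} -> (n14, k=2), (n3, k=2).
Iteration 3: no outgoing edges from {n14,n3}; recursion stops.
Total rows emitted: 6.

6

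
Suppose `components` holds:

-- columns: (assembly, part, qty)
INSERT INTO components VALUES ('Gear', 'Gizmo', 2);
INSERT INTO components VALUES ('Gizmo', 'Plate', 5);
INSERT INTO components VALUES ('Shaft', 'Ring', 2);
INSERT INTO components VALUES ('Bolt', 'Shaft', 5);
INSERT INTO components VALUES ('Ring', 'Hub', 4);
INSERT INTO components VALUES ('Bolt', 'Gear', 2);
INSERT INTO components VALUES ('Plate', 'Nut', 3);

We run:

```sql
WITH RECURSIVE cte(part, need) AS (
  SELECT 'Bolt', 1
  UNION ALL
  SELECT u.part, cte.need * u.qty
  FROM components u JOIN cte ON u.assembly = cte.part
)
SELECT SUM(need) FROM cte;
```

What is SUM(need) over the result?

Base: (Bolt, need=1).
Iteration 1: components of {Bolt} -> Gear = 1*2 = 2, Shaft = 1*5 = 5.
Iteration 2: components of {Gear,Shaft} -> Gizmo = 2*2 = 4, Ring = 5*2 = 10.
Iteration 3: components of {Gizmo,Ring} -> Hub = 10*4 = 40, Plate = 4*5 = 20.
Iteration 4: components of {Hub,Plate} -> Nut = 20*3 = 60.
Iteration 5: no further components; recursion stops.
SUM(need) = 1 + 5 + 2 + 10 + 4 + 40 + 20 + 60 = 142.

142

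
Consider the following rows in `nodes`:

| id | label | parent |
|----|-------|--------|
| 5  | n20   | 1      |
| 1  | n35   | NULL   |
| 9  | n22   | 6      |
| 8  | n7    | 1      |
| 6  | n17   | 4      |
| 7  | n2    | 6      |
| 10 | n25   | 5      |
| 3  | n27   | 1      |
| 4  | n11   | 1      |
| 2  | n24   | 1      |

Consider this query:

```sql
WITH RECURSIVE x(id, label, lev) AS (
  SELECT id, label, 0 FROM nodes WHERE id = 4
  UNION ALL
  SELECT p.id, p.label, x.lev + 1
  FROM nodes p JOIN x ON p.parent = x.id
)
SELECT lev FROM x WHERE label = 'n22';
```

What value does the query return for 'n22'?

Base: id=4 (n11) at lev 0.
Iteration 1: rows with parent in {4} -> n17 (id 6, lev 1).
Iteration 2: rows with parent in {6} -> n2 (id 7, lev 2), n22 (id 9, lev 2).
Iteration 3: no rows with parent in {7,9}; recursion stops.

2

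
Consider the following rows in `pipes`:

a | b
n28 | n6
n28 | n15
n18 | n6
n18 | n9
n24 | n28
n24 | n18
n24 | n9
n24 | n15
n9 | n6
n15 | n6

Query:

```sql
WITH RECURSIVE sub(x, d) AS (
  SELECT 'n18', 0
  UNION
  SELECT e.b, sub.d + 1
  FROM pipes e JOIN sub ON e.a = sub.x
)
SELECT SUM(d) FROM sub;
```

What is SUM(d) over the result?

4

Base: (n18, d=0).
Iteration 1: edges from {n18} -> (n6, d=1), (n9, d=1).
Iteration 2: edges from {n6,n9} -> (n6, d=2).
Iteration 3: no outgoing edges from {n6}; recursion stops.
SUM(d) = 0 + 1 + 1 + 2 = 4.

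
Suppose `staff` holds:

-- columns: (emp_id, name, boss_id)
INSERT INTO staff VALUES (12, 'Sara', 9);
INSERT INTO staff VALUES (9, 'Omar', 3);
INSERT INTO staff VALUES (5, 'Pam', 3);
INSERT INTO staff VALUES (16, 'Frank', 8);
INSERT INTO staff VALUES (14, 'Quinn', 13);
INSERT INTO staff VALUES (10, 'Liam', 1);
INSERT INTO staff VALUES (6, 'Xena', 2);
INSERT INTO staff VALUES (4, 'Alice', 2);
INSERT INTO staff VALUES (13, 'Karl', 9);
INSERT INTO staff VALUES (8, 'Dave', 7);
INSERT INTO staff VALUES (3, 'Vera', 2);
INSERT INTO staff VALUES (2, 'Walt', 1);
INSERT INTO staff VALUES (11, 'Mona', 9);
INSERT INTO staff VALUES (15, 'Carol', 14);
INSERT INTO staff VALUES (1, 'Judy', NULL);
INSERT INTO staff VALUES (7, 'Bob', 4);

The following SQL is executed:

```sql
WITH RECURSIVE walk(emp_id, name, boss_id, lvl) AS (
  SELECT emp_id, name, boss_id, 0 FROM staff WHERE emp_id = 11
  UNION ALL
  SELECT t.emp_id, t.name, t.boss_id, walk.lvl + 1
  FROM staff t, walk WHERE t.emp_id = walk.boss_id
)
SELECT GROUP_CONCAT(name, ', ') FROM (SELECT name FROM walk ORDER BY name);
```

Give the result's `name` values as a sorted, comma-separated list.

Base: emp_id=11 (Mona), boss_id=9, lvl 0.
Iteration 1: join on emp_id=9 -> Omar (id 9, boss_id=3, lvl 1).
Iteration 2: join on emp_id=3 -> Vera (id 3, boss_id=2, lvl 2).
Iteration 3: join on emp_id=2 -> Walt (id 2, boss_id=1, lvl 3).
Iteration 4: join on emp_id=1 -> Judy (id 1, boss_id=NULL, lvl 4).
Iteration 5: boss_id is NULL; no match; recursion stops.

Judy, Mona, Omar, Vera, Walt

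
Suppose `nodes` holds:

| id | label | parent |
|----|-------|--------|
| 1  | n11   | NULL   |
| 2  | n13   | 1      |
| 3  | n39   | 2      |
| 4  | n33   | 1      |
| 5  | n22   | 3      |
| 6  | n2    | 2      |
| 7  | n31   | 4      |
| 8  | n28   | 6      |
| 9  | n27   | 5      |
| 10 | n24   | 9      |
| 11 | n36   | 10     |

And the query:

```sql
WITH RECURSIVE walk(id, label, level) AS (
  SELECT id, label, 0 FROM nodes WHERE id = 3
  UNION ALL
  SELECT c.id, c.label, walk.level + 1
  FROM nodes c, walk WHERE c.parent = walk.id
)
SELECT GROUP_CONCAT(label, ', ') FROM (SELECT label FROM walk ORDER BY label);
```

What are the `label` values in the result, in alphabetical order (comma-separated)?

n22, n24, n27, n36, n39

Base: id=3 (n39) at level 0.
Iteration 1: rows with parent in {3} -> n22 (id 5, level 1).
Iteration 2: rows with parent in {5} -> n27 (id 9, level 2).
Iteration 3: rows with parent in {9} -> n24 (id 10, level 3).
Iteration 4: rows with parent in {10} -> n36 (id 11, level 4).
Iteration 5: no rows with parent in {11}; recursion stops.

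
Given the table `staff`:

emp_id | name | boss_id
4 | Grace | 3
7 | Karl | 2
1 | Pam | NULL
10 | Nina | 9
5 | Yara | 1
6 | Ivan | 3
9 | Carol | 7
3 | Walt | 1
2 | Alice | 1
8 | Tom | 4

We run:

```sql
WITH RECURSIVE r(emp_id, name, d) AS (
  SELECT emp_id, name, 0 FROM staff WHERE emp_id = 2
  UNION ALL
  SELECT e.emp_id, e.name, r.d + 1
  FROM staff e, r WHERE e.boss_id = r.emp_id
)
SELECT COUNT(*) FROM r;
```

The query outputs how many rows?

4

Base: emp_id=2 (Alice) at d 0.
Iteration 1: rows with boss_id in {2} -> Karl (id 7, d 1).
Iteration 2: rows with boss_id in {7} -> Carol (id 9, d 2).
Iteration 3: rows with boss_id in {9} -> Nina (id 10, d 3).
Iteration 4: no rows with boss_id in {10}; recursion stops.
Total rows emitted: 4.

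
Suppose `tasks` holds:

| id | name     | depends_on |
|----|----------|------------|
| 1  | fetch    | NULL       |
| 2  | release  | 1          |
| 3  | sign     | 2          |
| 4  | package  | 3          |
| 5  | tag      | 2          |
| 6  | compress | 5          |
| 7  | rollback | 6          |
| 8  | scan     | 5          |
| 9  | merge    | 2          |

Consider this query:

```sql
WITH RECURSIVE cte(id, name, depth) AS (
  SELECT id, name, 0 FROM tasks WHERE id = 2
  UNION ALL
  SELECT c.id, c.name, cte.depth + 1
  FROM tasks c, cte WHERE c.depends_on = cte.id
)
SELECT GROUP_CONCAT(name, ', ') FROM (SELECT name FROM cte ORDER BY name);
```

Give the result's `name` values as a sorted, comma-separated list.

Base: id=2 (release) at depth 0.
Iteration 1: rows with depends_on in {2} -> sign (id 3, depth 1), tag (id 5, depth 1), merge (id 9, depth 1).
Iteration 2: rows with depends_on in {3,5,9} -> package (id 4, depth 2), compress (id 6, depth 2), scan (id 8, depth 2).
Iteration 3: rows with depends_on in {4,6,8} -> rollback (id 7, depth 3).
Iteration 4: no rows with depends_on in {7}; recursion stops.

compress, merge, package, release, rollback, scan, sign, tag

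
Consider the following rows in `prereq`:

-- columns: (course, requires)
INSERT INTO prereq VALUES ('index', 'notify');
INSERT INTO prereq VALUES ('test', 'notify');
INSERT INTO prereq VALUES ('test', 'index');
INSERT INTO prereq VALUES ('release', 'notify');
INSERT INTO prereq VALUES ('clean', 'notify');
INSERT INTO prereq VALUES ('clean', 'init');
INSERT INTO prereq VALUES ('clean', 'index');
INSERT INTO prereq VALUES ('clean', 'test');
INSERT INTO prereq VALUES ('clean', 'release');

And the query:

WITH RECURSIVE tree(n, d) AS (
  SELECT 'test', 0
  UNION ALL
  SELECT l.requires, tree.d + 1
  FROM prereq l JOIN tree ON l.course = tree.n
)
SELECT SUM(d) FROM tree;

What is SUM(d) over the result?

Base: (test, d=0).
Iteration 1: edges from {test} -> (index, d=1), (notify, d=1).
Iteration 2: edges from {index,notify} -> (notify, d=2).
Iteration 3: no outgoing edges from {notify}; recursion stops.
SUM(d) = 0 + 1 + 1 + 2 = 4.

4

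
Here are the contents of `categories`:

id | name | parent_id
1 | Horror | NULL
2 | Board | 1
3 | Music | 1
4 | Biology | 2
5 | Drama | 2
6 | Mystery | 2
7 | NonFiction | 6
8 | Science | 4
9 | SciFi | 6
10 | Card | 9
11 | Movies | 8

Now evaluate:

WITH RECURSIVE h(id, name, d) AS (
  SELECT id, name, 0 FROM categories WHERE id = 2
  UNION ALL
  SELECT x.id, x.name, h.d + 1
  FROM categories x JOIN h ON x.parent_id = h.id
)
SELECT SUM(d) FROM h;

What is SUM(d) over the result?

Base: id=2 (Board) at d 0.
Iteration 1: rows with parent_id in {2} -> Biology (id 4, d 1), Drama (id 5, d 1), Mystery (id 6, d 1).
Iteration 2: rows with parent_id in {4,5,6} -> NonFiction (id 7, d 2), Science (id 8, d 2), SciFi (id 9, d 2).
Iteration 3: rows with parent_id in {7,8,9} -> Card (id 10, d 3), Movies (id 11, d 3).
Iteration 4: no rows with parent_id in {10,11}; recursion stops.
SUM(d) = 0 + 1 + 1 + 1 + 2 + 2 + 2 + 3 + 3 = 15.

15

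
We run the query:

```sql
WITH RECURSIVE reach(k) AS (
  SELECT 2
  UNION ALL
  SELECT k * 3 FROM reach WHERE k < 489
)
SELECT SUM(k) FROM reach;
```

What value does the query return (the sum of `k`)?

2186

Base: k=2.
Iteration 1: 2 < 489 holds -> k = 2 * 3 = 6.
Iteration 2: 6 < 489 holds -> k = 6 * 3 = 18.
Iteration 3: 18 < 489 holds -> k = 18 * 3 = 54.
Iteration 4: 54 < 489 holds -> k = 54 * 3 = 162.
Iteration 5: 162 < 489 holds -> k = 162 * 3 = 486.
Iteration 6: 486 < 489 holds -> k = 486 * 3 = 1458.
Iteration 7: 1458 < 489 fails; recursion stops.
SUM(k) = 2 + 6 + 18 + 54 + 162 + 486 + 1458 = 2186.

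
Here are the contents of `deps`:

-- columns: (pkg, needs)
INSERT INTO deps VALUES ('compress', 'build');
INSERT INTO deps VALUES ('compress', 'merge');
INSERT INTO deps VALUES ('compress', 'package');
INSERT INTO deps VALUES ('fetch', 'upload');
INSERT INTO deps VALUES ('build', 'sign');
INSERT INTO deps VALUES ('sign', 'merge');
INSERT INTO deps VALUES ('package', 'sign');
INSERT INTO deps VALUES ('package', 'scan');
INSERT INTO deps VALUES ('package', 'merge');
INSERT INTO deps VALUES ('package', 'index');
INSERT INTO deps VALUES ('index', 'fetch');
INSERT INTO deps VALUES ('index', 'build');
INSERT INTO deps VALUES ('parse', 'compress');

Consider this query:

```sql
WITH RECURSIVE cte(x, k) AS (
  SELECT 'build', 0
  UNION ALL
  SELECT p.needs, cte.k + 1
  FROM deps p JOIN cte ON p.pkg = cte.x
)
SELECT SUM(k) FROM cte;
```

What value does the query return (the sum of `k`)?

3

Base: (build, k=0).
Iteration 1: edges from {build} -> (sign, k=1).
Iteration 2: edges from {sign} -> (merge, k=2).
Iteration 3: no outgoing edges from {merge}; recursion stops.
SUM(k) = 0 + 1 + 2 = 3.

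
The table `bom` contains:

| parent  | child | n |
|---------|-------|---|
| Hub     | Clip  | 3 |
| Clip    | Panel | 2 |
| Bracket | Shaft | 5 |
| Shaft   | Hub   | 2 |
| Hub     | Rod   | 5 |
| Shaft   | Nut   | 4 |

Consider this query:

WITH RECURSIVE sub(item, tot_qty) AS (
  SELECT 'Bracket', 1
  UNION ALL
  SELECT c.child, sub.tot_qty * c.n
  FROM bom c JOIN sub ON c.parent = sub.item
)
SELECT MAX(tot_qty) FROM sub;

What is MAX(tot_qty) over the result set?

60

Base: (Bracket, tot_qty=1).
Iteration 1: components of {Bracket} -> Shaft = 1*5 = 5.
Iteration 2: components of {Shaft} -> Hub = 5*2 = 10, Nut = 5*4 = 20.
Iteration 3: components of {Hub,Nut} -> Clip = 10*3 = 30, Rod = 10*5 = 50.
Iteration 4: components of {Clip,Rod} -> Panel = 30*2 = 60.
Iteration 5: no further components; recursion stops.
tot_qty values: 1, 5, 20, 10, 30, 50, 60; the maximum is 60.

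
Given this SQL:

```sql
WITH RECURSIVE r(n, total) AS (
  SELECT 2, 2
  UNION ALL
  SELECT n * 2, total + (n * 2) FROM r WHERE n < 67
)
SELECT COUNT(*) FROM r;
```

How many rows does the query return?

7

Base: n=2, total=2.
Iteration 1: 2 < 67 holds -> n = 2 * 2 = 4, total = 2 + 4 = 6.
Iteration 2: 4 < 67 holds -> n = 4 * 2 = 8, total = 6 + 8 = 14.
Iteration 3: 8 < 67 holds -> n = 8 * 2 = 16, total = 14 + 16 = 30.
Iteration 4: 16 < 67 holds -> n = 16 * 2 = 32, total = 30 + 32 = 62.
Iteration 5: 32 < 67 holds -> n = 32 * 2 = 64, total = 62 + 64 = 126.
Iteration 6: 64 < 67 holds -> n = 64 * 2 = 128, total = 126 + 128 = 254.
Iteration 7: 128 < 67 fails; recursion stops.
Total rows emitted: 7.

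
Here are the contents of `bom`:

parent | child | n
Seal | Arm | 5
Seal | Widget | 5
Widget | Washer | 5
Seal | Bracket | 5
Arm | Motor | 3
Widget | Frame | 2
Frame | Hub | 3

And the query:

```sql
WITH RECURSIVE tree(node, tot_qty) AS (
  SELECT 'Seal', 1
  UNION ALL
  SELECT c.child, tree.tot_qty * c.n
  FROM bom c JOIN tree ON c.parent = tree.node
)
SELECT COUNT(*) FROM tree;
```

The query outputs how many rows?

8

Base: (Seal, tot_qty=1).
Iteration 1: components of {Seal} -> Arm = 1*5 = 5, Bracket = 1*5 = 5, Widget = 1*5 = 5.
Iteration 2: components of {Arm,Bracket,Widget} -> Frame = 5*2 = 10, Motor = 5*3 = 15, Washer = 5*5 = 25.
Iteration 3: components of {Frame,Motor,Washer} -> Hub = 10*3 = 30.
Iteration 4: no further components; recursion stops.
Total rows emitted: 8.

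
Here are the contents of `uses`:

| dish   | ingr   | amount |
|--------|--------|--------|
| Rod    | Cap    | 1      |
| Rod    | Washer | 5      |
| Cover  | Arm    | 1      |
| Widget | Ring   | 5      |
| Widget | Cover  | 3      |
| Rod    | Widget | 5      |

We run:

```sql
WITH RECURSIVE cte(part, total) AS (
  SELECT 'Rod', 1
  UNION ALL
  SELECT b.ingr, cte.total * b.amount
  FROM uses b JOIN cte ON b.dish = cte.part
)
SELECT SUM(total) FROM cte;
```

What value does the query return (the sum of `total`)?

67

Base: (Rod, total=1).
Iteration 1: components of {Rod} -> Cap = 1*1 = 1, Washer = 1*5 = 5, Widget = 1*5 = 5.
Iteration 2: components of {Cap,Washer,Widget} -> Cover = 5*3 = 15, Ring = 5*5 = 25.
Iteration 3: components of {Cover,Ring} -> Arm = 15*1 = 15.
Iteration 4: no further components; recursion stops.
SUM(total) = 1 + 5 + 1 + 5 + 25 + 15 + 15 = 67.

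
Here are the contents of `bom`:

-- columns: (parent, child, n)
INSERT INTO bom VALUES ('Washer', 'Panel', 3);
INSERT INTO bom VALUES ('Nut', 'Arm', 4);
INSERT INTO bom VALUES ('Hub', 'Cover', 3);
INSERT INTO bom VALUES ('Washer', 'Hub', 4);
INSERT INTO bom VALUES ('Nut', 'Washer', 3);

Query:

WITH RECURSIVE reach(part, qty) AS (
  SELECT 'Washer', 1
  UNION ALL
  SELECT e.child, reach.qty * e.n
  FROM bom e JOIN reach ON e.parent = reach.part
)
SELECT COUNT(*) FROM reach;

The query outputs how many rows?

4

Base: (Washer, qty=1).
Iteration 1: components of {Washer} -> Hub = 1*4 = 4, Panel = 1*3 = 3.
Iteration 2: components of {Hub,Panel} -> Cover = 4*3 = 12.
Iteration 3: no further components; recursion stops.
Total rows emitted: 4.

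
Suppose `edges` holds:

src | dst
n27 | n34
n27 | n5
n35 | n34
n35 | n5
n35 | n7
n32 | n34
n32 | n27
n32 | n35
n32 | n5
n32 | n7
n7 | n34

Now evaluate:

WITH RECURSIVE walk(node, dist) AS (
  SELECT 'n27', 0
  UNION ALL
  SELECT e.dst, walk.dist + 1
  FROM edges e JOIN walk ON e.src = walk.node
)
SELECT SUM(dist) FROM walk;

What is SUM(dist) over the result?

2

Base: (n27, dist=0).
Iteration 1: edges from {n27} -> (n34, dist=1), (n5, dist=1).
Iteration 2: no outgoing edges from {n34,n5}; recursion stops.
SUM(dist) = 0 + 1 + 1 = 2.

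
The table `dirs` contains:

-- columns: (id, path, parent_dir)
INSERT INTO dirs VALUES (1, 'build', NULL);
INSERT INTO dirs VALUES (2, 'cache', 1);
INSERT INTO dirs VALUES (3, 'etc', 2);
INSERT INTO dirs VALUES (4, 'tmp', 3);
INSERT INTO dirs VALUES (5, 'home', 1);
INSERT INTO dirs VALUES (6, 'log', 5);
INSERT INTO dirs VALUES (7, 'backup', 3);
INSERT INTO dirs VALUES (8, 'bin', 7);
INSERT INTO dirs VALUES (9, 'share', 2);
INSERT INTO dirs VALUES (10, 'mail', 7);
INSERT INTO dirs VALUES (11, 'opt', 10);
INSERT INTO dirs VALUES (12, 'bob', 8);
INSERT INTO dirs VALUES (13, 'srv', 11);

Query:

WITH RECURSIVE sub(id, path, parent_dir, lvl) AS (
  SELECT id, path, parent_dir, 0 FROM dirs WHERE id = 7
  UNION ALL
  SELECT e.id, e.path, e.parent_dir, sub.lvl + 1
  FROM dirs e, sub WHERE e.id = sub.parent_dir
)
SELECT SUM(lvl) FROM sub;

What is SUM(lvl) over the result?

6

Base: id=7 (backup), parent_dir=3, lvl 0.
Iteration 1: join on id=3 -> etc (id 3, parent_dir=2, lvl 1).
Iteration 2: join on id=2 -> cache (id 2, parent_dir=1, lvl 2).
Iteration 3: join on id=1 -> build (id 1, parent_dir=NULL, lvl 3).
Iteration 4: parent_dir is NULL; no match; recursion stops.
SUM(lvl) = 0 + 1 + 2 + 3 = 6.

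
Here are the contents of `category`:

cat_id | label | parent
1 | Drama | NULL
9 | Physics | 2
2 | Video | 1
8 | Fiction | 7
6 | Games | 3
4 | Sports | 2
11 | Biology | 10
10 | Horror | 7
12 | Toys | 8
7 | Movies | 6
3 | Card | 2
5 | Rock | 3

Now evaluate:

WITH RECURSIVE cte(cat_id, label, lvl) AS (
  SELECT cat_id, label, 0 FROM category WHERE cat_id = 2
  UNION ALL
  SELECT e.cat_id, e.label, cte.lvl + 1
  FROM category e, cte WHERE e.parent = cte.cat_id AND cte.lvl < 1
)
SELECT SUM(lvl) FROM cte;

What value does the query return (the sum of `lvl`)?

3

Base: cat_id=2 (Video) at lvl 0.
Iteration 1: rows with parent in {2} -> Card (id 3, lvl 1), Sports (id 4, lvl 1), Physics (id 9, lvl 1).
Iteration 2: lvl < 1 fails for all current rows; recursion stops.
SUM(lvl) = 0 + 1 + 1 + 1 = 3.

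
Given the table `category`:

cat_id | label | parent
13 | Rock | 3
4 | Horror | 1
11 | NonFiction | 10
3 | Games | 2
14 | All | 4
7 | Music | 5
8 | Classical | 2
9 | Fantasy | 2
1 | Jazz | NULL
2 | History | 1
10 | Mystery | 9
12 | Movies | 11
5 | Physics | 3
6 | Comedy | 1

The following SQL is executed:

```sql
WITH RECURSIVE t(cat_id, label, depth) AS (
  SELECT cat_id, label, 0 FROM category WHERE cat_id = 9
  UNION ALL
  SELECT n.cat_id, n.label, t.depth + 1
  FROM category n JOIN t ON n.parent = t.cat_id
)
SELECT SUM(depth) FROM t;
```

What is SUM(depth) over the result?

Base: cat_id=9 (Fantasy) at depth 0.
Iteration 1: rows with parent in {9} -> Mystery (id 10, depth 1).
Iteration 2: rows with parent in {10} -> NonFiction (id 11, depth 2).
Iteration 3: rows with parent in {11} -> Movies (id 12, depth 3).
Iteration 4: no rows with parent in {12}; recursion stops.
SUM(depth) = 0 + 1 + 2 + 3 = 6.

6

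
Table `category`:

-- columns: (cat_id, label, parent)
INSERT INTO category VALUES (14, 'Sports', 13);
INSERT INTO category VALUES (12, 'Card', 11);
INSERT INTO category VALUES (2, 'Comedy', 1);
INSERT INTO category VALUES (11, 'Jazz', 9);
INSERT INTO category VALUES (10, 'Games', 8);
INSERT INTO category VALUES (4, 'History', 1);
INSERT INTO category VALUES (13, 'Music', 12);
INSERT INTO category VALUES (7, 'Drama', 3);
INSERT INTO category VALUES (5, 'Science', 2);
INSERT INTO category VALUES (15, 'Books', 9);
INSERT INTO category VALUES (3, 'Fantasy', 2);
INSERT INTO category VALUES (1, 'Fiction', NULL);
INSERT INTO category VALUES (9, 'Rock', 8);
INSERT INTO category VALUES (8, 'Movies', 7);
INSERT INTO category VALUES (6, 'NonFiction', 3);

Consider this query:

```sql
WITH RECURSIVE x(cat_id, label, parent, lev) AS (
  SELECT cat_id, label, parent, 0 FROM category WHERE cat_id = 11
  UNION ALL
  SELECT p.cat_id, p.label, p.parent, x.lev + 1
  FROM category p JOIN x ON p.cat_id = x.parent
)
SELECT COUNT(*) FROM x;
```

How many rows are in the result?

7

Base: cat_id=11 (Jazz), parent=9, lev 0.
Iteration 1: join on cat_id=9 -> Rock (id 9, parent=8, lev 1).
Iteration 2: join on cat_id=8 -> Movies (id 8, parent=7, lev 2).
Iteration 3: join on cat_id=7 -> Drama (id 7, parent=3, lev 3).
Iteration 4: join on cat_id=3 -> Fantasy (id 3, parent=2, lev 4).
Iteration 5: join on cat_id=2 -> Comedy (id 2, parent=1, lev 5).
Iteration 6: join on cat_id=1 -> Fiction (id 1, parent=NULL, lev 6).
Iteration 7: parent is NULL; no match; recursion stops.
Total rows emitted: 7.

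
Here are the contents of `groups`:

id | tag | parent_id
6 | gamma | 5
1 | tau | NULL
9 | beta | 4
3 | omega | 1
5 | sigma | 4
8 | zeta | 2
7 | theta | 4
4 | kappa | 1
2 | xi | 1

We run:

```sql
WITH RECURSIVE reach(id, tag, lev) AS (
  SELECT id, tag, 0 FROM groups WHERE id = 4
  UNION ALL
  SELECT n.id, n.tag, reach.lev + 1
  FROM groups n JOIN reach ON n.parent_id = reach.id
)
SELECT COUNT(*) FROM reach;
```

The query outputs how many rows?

5

Base: id=4 (kappa) at lev 0.
Iteration 1: rows with parent_id in {4} -> sigma (id 5, lev 1), theta (id 7, lev 1), beta (id 9, lev 1).
Iteration 2: rows with parent_id in {5,7,9} -> gamma (id 6, lev 2).
Iteration 3: no rows with parent_id in {6}; recursion stops.
Total rows emitted: 5.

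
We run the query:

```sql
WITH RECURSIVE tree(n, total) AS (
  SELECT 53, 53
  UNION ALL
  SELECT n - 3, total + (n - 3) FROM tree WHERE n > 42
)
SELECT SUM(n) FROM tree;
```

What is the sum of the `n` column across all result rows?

235

Base: n=53, total=53.
Iteration 1: 53 > 42 holds -> n = 53 - 3 = 50, total = 53 + 50 = 103.
Iteration 2: 50 > 42 holds -> n = 50 - 3 = 47, total = 103 + 47 = 150.
Iteration 3: 47 > 42 holds -> n = 47 - 3 = 44, total = 150 + 44 = 194.
Iteration 4: 44 > 42 holds -> n = 44 - 3 = 41, total = 194 + 41 = 235.
Iteration 5: 41 > 42 fails; recursion stops.
SUM(n) = 53 + 50 + 47 + 44 + 41 = 235.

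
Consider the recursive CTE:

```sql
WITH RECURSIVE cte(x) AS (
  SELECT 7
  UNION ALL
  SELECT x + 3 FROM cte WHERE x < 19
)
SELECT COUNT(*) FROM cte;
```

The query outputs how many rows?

Base: x=7.
Iteration 1: 7 < 19 holds -> x = 7 + 3 = 10.
Iteration 2: 10 < 19 holds -> x = 10 + 3 = 13.
Iteration 3: 13 < 19 holds -> x = 13 + 3 = 16.
Iteration 4: 16 < 19 holds -> x = 16 + 3 = 19.
Iteration 5: 19 < 19 fails; recursion stops.
Total rows emitted: 5.

5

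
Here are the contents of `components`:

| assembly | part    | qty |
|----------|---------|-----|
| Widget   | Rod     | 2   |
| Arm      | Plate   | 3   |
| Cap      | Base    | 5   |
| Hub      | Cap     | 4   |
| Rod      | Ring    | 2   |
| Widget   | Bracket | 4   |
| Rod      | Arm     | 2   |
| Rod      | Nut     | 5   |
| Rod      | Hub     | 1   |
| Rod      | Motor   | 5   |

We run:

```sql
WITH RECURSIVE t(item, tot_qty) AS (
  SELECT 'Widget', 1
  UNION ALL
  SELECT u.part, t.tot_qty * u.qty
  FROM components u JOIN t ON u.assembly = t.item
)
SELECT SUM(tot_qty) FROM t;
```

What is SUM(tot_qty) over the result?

97

Base: (Widget, tot_qty=1).
Iteration 1: components of {Widget} -> Bracket = 1*4 = 4, Rod = 1*2 = 2.
Iteration 2: components of {Bracket,Rod} -> Arm = 2*2 = 4, Hub = 2*1 = 2, Motor = 2*5 = 10, Nut = 2*5 = 10, Ring = 2*2 = 4.
Iteration 3: components of {Arm,Hub,Motor,Nut,Ring} -> Cap = 2*4 = 8, Plate = 4*3 = 12.
Iteration 4: components of {Cap,Plate} -> Base = 8*5 = 40.
Iteration 5: no further components; recursion stops.
SUM(tot_qty) = 1 + 2 + 4 + 4 + 2 + 4 + 10 + 10 + 8 + 12 + 40 = 97.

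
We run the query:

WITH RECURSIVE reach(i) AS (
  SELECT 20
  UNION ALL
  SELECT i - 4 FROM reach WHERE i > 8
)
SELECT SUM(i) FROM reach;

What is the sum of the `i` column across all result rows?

Base: i=20.
Iteration 1: 20 > 8 holds -> i = 20 - 4 = 16.
Iteration 2: 16 > 8 holds -> i = 16 - 4 = 12.
Iteration 3: 12 > 8 holds -> i = 12 - 4 = 8.
Iteration 4: 8 > 8 fails; recursion stops.
SUM(i) = 20 + 16 + 12 + 8 = 56.

56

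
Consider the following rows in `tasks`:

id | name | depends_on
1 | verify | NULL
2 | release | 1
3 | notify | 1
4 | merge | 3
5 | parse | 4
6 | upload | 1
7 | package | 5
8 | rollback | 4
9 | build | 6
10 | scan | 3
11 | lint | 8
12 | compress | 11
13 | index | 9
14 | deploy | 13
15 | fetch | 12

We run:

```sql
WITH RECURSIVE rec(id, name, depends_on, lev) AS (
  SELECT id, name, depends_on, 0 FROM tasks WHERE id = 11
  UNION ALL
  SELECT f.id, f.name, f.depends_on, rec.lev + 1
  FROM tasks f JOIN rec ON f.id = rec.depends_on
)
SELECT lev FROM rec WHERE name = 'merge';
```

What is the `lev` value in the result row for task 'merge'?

Base: id=11 (lint), depends_on=8, lev 0.
Iteration 1: join on id=8 -> rollback (id 8, depends_on=4, lev 1).
Iteration 2: join on id=4 -> merge (id 4, depends_on=3, lev 2).
Iteration 3: join on id=3 -> notify (id 3, depends_on=1, lev 3).
Iteration 4: join on id=1 -> verify (id 1, depends_on=NULL, lev 4).
Iteration 5: depends_on is NULL; no match; recursion stops.

2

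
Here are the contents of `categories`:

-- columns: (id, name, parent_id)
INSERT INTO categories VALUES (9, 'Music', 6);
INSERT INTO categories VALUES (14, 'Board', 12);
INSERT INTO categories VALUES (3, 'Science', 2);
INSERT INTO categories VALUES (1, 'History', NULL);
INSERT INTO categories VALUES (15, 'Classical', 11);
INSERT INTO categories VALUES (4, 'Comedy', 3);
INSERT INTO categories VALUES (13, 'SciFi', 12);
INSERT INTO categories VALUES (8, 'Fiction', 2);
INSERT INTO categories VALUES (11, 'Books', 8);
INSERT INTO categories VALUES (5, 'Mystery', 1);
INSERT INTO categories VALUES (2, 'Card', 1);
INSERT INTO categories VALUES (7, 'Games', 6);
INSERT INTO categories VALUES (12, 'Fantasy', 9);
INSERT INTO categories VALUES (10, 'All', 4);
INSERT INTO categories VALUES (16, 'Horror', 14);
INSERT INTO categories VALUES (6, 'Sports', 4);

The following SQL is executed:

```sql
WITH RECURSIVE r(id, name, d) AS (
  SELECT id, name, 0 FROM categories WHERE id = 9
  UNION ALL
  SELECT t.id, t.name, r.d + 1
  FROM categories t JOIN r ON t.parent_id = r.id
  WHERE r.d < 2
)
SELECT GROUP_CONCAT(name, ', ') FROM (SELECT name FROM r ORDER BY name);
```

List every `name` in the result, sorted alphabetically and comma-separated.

Base: id=9 (Music) at d 0.
Iteration 1: rows with parent_id in {9} -> Fantasy (id 12, d 1).
Iteration 2: rows with parent_id in {12} -> SciFi (id 13, d 2), Board (id 14, d 2).
Iteration 3: d < 2 fails for all current rows; recursion stops.

Board, Fantasy, Music, SciFi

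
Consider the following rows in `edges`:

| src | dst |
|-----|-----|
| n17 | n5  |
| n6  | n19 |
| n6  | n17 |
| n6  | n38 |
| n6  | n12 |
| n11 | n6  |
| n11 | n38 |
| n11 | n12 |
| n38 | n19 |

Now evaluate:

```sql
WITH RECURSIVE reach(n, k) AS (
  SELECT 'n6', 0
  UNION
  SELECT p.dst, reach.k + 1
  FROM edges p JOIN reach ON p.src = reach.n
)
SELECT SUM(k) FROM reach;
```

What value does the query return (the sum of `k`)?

Base: (n6, k=0).
Iteration 1: edges from {n6} -> (n12, k=1), (n17, k=1), (n19, k=1), (n38, k=1).
Iteration 2: edges from {n12,n17,n19,n38} -> (n19, k=2), (n5, k=2).
Iteration 3: no outgoing edges from {n19,n5}; recursion stops.
SUM(k) = 0 + 1 + 1 + 1 + 1 + 2 + 2 = 8.

8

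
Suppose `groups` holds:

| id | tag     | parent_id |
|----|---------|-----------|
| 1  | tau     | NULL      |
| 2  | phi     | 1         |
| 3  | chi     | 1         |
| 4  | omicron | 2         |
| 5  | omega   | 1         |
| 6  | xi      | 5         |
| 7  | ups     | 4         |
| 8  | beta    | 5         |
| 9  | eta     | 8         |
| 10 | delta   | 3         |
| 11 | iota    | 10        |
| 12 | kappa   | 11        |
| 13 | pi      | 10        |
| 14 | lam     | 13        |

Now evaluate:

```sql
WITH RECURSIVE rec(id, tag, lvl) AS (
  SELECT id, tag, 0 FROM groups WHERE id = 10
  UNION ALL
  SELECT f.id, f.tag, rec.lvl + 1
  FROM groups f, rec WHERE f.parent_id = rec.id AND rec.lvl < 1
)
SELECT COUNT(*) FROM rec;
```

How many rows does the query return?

3

Base: id=10 (delta) at lvl 0.
Iteration 1: rows with parent_id in {10} -> iota (id 11, lvl 1), pi (id 13, lvl 1).
Iteration 2: lvl < 1 fails for all current rows; recursion stops.
Total rows emitted: 3.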